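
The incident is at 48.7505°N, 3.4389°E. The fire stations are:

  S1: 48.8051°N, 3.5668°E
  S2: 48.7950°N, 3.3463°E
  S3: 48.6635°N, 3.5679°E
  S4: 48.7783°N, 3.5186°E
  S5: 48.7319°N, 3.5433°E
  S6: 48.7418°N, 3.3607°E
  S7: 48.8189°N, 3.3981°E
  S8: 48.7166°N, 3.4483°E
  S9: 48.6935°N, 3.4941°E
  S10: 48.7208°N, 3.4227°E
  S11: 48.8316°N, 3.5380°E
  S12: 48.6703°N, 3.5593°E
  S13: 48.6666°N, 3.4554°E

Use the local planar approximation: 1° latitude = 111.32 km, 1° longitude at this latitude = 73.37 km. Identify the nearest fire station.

Distances from 48.7505°N, 3.4389°E:
S1: √((0.0546·111.32)² + (0.1279·73.37)²) = √(36.942959 + 88.059888) = 11.1805 km
S2: √((0.0445·111.32)² + (-0.0926·73.37)²) = √(24.539540 + 46.159278) = 8.4083 km
S3: √((-0.0870·111.32)² + (0.1290·73.37)²) = √(93.796126 + 89.581114) = 13.5417 km
S4: √((0.0278·111.32)² + (0.0797·73.37)²) = √(9.577143 + 34.194297) = 6.6160 km
S5: √((-0.0186·111.32)² + (0.1044·73.37)²) = √(4.287186 + 58.672965) = 7.9347 km
S6: √((-0.0087·111.32)² + (-0.0782·73.37)²) = √(0.937961 + 32.919296) = 5.8187 km
S7: √((0.0684·111.32)² + (-0.0408·73.37)²) = √(57.977382 + 8.961018) = 8.1816 km
S8: √((-0.0339·111.32)² + (0.0094·73.37)²) = √(14.241174 + 0.475656) = 3.8363 km
S9: √((-0.0570·111.32)² + (0.0552·73.37)²) = √(40.262071 + 16.402694) = 7.5276 km
S10: √((-0.0297·111.32)² + (-0.0162·73.37)²) = √(10.930985 + 1.412756) = 3.5134 km
S11: √((0.0811·111.32)² + (0.0991·73.37)²) = √(81.505723 + 52.866961) = 11.5919 km
S12: √((-0.0802·111.32)² + (0.1204·73.37)²) = √(79.706756 + 78.035104) = 12.5595 km
S13: √((-0.0839·111.32)² + (0.0165·73.37)²) = √(87.230893 + 1.465564) = 9.4179 km
Minimum: S10 at 3.5134 km.

S10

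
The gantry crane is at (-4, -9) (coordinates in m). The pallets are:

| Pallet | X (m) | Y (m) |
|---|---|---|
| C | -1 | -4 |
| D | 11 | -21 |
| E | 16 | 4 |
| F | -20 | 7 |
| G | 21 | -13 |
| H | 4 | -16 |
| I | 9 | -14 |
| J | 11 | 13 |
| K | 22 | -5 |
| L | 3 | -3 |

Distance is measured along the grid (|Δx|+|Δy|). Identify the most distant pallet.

Distances from (-4, -9):
C: 8 m
D: 27 m
E: 33 m
F: 32 m
G: 29 m
H: 15 m
I: 18 m
J: 37 m
K: 30 m
L: 13 m
Maximum: J at 37 m.

J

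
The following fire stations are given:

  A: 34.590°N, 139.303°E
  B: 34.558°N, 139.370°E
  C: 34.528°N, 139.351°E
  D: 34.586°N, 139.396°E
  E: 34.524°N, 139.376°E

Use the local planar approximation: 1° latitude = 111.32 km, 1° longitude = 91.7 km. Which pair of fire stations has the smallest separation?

C and E

Pairwise distances:
C–E: 2.335 km
B–C: 3.767 km
B–E: 3.825 km
B–D: 3.924 km
A–B: 7.102 km
D–E: 7.141 km
C–D: 7.663 km
A–C: 8.186 km
A–D: 8.540 km
A–E: 9.939 km
Closest pair: C–E at 2.335 km.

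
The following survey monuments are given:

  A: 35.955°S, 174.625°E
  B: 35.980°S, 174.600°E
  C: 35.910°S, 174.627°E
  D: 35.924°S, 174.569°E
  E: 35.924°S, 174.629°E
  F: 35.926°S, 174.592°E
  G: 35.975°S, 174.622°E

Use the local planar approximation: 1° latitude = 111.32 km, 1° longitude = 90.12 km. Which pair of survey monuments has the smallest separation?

Pairwise distances:
C–E: 1.569 km
B–G: 2.059 km
D–F: 2.085 km
A–G: 2.243 km
E–F: 3.342 km
A–E: 3.470 km
A–B: 3.581 km
C–F: 3.622 km
A–F: 4.389 km
A–C: 5.013 km
D–E: 5.407 km
C–D: 5.454 km
E–G: 5.712 km
B–F: 6.054 km
F–G: 6.088 km
A–D: 6.114 km
B–E: 6.760 km
B–D: 6.831 km
C–G: 7.250 km
D–G: 7.419 km
B–C: 8.163 km
Closest pair: C–E at 1.569 km.

C and E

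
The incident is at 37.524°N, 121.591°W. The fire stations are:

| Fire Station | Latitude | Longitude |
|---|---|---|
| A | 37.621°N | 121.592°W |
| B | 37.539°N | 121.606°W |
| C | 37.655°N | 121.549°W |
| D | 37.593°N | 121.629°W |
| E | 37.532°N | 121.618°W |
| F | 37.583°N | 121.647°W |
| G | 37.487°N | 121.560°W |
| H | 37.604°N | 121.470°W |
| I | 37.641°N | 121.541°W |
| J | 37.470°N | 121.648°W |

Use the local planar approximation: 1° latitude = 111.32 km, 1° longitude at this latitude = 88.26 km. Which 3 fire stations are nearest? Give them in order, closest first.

B, E, G

Distances from 37.524°N, 121.591°W:
A: 10.798 km
B: 2.131 km
C: 15.047 km
D: 8.381 km
E: 2.544 km
F: 8.220 km
G: 4.945 km
H: 13.905 km
I: 13.752 km
J: 7.839 km
Sorted: B (2.131 km) < E (2.544 km) < G (4.945 km) < J (7.839 km) < F (8.220 km) < …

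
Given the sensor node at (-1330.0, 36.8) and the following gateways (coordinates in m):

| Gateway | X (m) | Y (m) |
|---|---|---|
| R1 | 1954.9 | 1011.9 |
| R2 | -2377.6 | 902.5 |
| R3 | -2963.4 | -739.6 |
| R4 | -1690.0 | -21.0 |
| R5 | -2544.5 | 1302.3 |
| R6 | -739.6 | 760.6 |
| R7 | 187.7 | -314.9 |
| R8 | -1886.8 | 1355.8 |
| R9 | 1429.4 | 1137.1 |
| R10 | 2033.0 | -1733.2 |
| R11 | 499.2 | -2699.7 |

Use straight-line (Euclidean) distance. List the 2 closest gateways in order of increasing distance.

R4, R6

Distances from (-1330.0, 36.8):
R1: 3426.6 m
R2: 1359.0 m
R3: 1808.5 m
R4: 364.6 m
R5: 1754.0 m
R6: 934.1 m
R7: 1557.9 m
R8: 1431.7 m
R9: 2970.7 m
R10: 3800.4 m
R11: 3291.6 m
Sorted: R4 (364.6 m) < R6 (934.1 m) < R2 (1359.0 m) < R8 (1431.7 m) < …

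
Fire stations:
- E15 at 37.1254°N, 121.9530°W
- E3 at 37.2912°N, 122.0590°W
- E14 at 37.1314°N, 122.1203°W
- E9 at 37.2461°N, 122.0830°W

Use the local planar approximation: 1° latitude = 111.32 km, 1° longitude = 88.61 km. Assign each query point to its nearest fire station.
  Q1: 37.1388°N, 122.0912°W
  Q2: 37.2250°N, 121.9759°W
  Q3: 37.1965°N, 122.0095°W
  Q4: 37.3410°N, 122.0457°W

Q1 at 37.1388°N, 122.0912°W:
  E15: √((-0.0134·111.32)² + (0.1382·88.61)²) = √(2.225133 + 149.962116) = 12.3364 km
  E3: √((0.1524·111.32)² + (0.0322·88.61)²) = √(287.816925 + 8.140990) = 17.2034 km
  E14: √((-0.0074·111.32)² + (-0.0291·88.61)²) = √(0.678594 + 6.648925) = 2.7069 km
  E9: √((0.1073·111.32)² + (0.0082·88.61)²) = √(142.674329 + 0.527950) = 11.9667 km
  → nearest: E14 (2.7069 km)
Q2 at 37.2250°N, 121.9759°W:
  E15: √((-0.0996·111.32)² + (0.0229·88.61)²) = √(122.932035 + 4.117527) = 11.2716 km
  E3: √((0.0662·111.32)² + (-0.0831·88.61)²) = √(54.307821 + 54.221000) = 10.4177 km
  E14: √((-0.0936·111.32)² + (-0.1444·88.61)²) = √(108.567064 + 163.719293) = 16.5011 km
  E9: √((0.0211·111.32)² + (-0.1071·88.61)²) = √(5.517106 + 90.062586) = 9.7765 km
  → nearest: E9 (9.7765 km)
Q3 at 37.1965°N, 122.0095°W:
  E15: √((-0.0711·111.32)² + (0.0565·88.61)²) = √(62.644882 + 25.064692) = 9.3653 km
  E3: √((0.0947·111.32)² + (-0.0495·88.61)²) = √(111.133848 + 19.238707) = 11.4181 km
  E14: √((-0.0651·111.32)² + (-0.1108·88.61)²) = √(52.518023 + 96.392888) = 12.2029 km
  E9: √((0.0496·111.32)² + (-0.0735·88.61)²) = √(30.486653 + 42.417020) = 8.5384 km
  → nearest: E9 (8.5384 km)
Q4 at 37.3410°N, 122.0457°W:
  E15: √((-0.2156·111.32)² + (0.0927·88.61)²) = √(576.028416 + 67.472211) = 25.3673 km
  E3: √((-0.0498·111.32)² + (-0.0133·88.61)²) = √(30.733009 + 1.388893) = 5.6676 km
  E14: √((-0.2096·111.32)² + (-0.0746·88.61)²) = √(544.413583 + 43.696145) = 24.2510 km
  E9: √((-0.0949·111.32)² + (-0.0373·88.61)²) = √(111.603758 + 10.924036) = 11.0692 km
  → nearest: E3 (5.6676 km)

Q1→E14; Q2→E9; Q3→E9; Q4→E3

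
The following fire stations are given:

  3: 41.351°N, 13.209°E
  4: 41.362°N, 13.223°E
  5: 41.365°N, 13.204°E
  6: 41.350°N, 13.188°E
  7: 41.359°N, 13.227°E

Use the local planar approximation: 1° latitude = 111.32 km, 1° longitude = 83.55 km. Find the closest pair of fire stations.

Pairwise distances:
3–4: √((0.011·111.32)² + (0.014·83.55)²) = √(1.49945 + 1.36820) = 1.693 km
3–5: √((0.014·111.32)² + (-0.005·83.55)²) = √(2.42886 + 0.17452) = 1.613 km
3–6: √((-0.001·111.32)² + (-0.021·83.55)²) = √(0.01239 + 3.07845) = 1.758 km
3–7: √((0.008·111.32)² + (0.018·83.55)²) = √(0.79310 + 2.26172) = 1.748 km
4–5: √((0.003·111.32)² + (-0.019·83.55)²) = √(0.11153 + 2.52000) = 1.622 km
4–6: √((-0.012·111.32)² + (-0.035·83.55)²) = √(1.78447 + 8.55124) = 3.215 km
4–7: √((-0.003·111.32)² + (0.004·83.55)²) = √(0.11153 + 0.11169) = 0.472 km
5–6: √((-0.015·111.32)² + (-0.016·83.55)²) = √(2.78823 + 1.78703) = 2.139 km
5–7: √((-0.006·111.32)² + (0.023·83.55)²) = √(0.44612 + 3.69274) = 2.034 km
6–7: √((0.009·111.32)² + (0.039·83.55)²) = √(1.00376 + 10.61750) = 3.409 km
Closest pair: 4–7 at 0.472 km.

4 and 7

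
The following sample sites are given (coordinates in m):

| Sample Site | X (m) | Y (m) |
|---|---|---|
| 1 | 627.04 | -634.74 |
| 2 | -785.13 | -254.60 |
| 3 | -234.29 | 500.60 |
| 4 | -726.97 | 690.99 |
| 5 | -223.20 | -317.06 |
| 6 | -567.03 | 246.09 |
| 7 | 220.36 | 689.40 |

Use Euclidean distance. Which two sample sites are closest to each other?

3 and 6

Pairwise distances:
1–2: 1462.44 m
1–3: 1425.09 m
1–4: 1894.97 m
1–5: 907.65 m
1–6: 1483.80 m
1–7: 1385.18 m
2–3: 934.75 m
2–4: 947.38 m
2–5: 565.39 m
2–6: 546.13 m
2–7: 1379.18 m
3–4: 528.19 m
3–5: 817.74 m
3–6: 418.92 m
3–7: 492.29 m
4–5: 1126.92 m
4–6: 472.78 m
4–7: 947.33 m
5–6: 659.82 m
5–7: 1099.87 m
6–7: 903.61 m
Closest pair: 3–6 at 418.92 m.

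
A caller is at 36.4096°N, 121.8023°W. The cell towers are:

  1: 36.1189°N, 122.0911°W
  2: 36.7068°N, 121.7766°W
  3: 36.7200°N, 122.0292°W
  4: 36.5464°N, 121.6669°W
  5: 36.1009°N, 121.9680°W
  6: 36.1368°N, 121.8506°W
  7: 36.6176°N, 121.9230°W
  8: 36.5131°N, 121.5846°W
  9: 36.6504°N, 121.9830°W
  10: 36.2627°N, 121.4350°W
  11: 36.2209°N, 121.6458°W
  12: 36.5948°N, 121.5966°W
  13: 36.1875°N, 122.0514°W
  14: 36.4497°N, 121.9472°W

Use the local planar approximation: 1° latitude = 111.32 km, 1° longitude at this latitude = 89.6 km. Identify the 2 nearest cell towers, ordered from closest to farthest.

14, 4

Distances from 36.4096°N, 121.8023°W:
1: √((-0.2907·111.32)² + (-0.2888·89.6)²) = √(1047.216458 + 669.592217) = 41.4344 km
2: √((0.2972·111.32)² + (0.0257·89.6)²) = √(1094.571171 + 5.302519) = 33.1643 km
3: √((0.3104·111.32)² + (-0.2269·89.6)²) = √(1193.960119 + 413.318658) = 40.0909 km
4: √((0.1368·111.32)² + (0.1354·89.6)²) = √(231.909527 + 147.181542) = 19.4703 km
5: √((-0.3087·111.32)² + (-0.1657·89.6)²) = √(1180.917761 + 220.425095) = 37.4345 km
6: √((-0.2728·111.32)² + (-0.0483·89.6)²) = √(922.221255 + 18.728814) = 30.6749 km
7: √((0.2080·111.32)² + (-0.1207·89.6)²) = √(536.133649 + 116.958169) = 25.5557 km
8: √((0.1035·111.32)² + (0.2177·89.6)²) = √(132.747727 + 380.480915) = 22.6546 km
9: √((0.2408·111.32)² + (-0.1807·89.6)²) = √(718.553916 + 262.139414) = 31.3160 km
10: √((-0.1469·111.32)² + (0.3673·89.6)²) = √(267.417600 + 1083.073366) = 36.7490 km
11: √((-0.1887·111.32)² + (0.1565·89.6)²) = √(441.255565 + 196.627702) = 25.2564 km
12: √((0.1852·111.32)² + (0.2057·89.6)²) = √(425.038588 + 339.691440) = 27.6538 km
13: √((-0.2221·111.32)² + (-0.2491·89.6)²) = √(611.284681 + 498.153831) = 33.3082 km
14: √((0.0401·111.32)² + (-0.1449·89.6)²) = √(19.926689 + 168.559328) = 13.7290 km
Sorted: 14 (13.7290 km) < 4 (19.4703 km) < 8 (22.6546 km) < 11 (25.2564 km) < …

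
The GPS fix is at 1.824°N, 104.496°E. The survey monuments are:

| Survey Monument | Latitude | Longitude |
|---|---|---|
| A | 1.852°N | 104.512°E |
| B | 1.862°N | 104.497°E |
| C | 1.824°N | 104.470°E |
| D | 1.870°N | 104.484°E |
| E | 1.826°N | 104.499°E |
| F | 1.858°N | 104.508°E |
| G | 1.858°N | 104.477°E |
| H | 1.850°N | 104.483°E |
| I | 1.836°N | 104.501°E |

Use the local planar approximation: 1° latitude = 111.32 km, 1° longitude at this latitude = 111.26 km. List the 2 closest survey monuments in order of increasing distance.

Distances from 1.824°N, 104.496°E:
A: 3.589 km
B: 4.232 km
C: 2.893 km
D: 5.292 km
E: 0.401 km
F: 4.013 km
G: 4.335 km
H: 3.236 km
I: 1.447 km
Sorted: E (0.401 km) < I (1.447 km) < C (2.893 km) < H (3.236 km) < …

E, I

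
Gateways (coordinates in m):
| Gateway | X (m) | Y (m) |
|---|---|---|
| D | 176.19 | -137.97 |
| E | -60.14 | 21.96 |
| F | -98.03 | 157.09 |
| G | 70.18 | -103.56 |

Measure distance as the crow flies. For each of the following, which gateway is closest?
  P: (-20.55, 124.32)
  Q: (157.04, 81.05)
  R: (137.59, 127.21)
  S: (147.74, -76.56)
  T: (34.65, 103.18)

P at (-20.55, 124.32):
  D: √((196.74)² + (-262.29)²) = √(38706.6276 + 68796.0441) = 327.88 m
  E: √((-39.59)² + (-102.36)²) = √(1567.3681 + 10477.5696) = 109.75 m
  F: √((-77.48)² + (32.77)²) = √(6003.1504 + 1073.8729) = 84.13 m
  G: √((90.73)² + (-227.88)²) = √(8231.9329 + 51929.2944) = 245.28 m
  → nearest: F (84.13 m)
Q at (157.04, 81.05):
  D: √((19.15)² + (-219.02)²) = √(366.7225 + 47969.7604) = 219.86 m
  E: √((-217.18)² + (-59.09)²) = √(47167.1524 + 3491.6281) = 225.08 m
  F: √((-255.07)² + (76.04)²) = √(65060.7049 + 5782.0816) = 266.16 m
  G: √((-86.86)² + (-184.61)²) = √(7544.6596 + 34080.8521) = 204.02 m
  → nearest: G (204.02 m)
R at (137.59, 127.21):
  D: √((38.60)² + (-265.18)²) = √(1489.9600 + 70320.4324) = 267.97 m
  E: √((-197.73)² + (-105.25)²) = √(39097.1529 + 11077.5625) = 224.00 m
  F: √((-235.62)² + (29.88)²) = √(55516.7844 + 892.8144) = 237.51 m
  G: √((-67.41)² + (-230.77)²) = √(4544.1081 + 53254.7929) = 240.41 m
  → nearest: E (224.00 m)
S at (147.74, -76.56):
  D: √((28.45)² + (-61.41)²) = √(809.4025 + 3771.1881) = 67.68 m
  E: √((-207.88)² + (98.52)²) = √(43214.0944 + 9706.1904) = 230.04 m
  F: √((-245.77)² + (233.65)²) = √(60402.8929 + 54592.3225) = 339.11 m
  G: √((-77.56)² + (-27.00)²) = √(6015.5536 + 729.0000) = 82.13 m
  → nearest: D (67.68 m)
T at (34.65, 103.18):
  D: √((141.54)² + (-241.15)²) = √(20033.5716 + 58153.3225) = 279.62 m
  E: √((-94.79)² + (-81.22)²) = √(8985.1441 + 6596.6884) = 124.83 m
  F: √((-132.68)² + (53.91)²) = √(17603.9824 + 2906.2881) = 143.21 m
  G: √((35.53)² + (-206.74)²) = √(1262.3809 + 42741.4276) = 209.77 m
  → nearest: E (124.83 m)

P→F; Q→G; R→E; S→D; T→E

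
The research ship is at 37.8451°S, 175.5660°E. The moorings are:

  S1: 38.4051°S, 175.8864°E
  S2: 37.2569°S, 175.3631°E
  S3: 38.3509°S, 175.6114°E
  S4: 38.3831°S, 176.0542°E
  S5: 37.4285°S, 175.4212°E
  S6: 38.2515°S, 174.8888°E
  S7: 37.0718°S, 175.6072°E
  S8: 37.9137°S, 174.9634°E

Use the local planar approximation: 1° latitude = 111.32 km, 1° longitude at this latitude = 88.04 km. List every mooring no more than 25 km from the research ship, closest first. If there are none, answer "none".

none

Distances from 37.8451°S, 175.5660°E:
S1: √((-0.5600·111.32)² + (0.3204·88.04)²) = √(3886.175857 + 795.692167) = 68.4242 km
S2: √((0.5882·111.32)² + (-0.2029·88.04)²) = √(4287.424010 + 319.098059) = 67.8714 km
S3: √((-0.5058·111.32)² + (0.0454·88.04)²) = √(3170.326898 + 15.976137) = 56.4473 km
S4: √((-0.5380·111.32)² + (0.4882·88.04)²) = √(3586.831265 + 1847.377364) = 73.7171 km
S5: √((0.4166·111.32)² + (-0.1448·88.04)²) = √(2150.725214 + 162.516399) = 48.0962 km
S6: √((-0.4064·111.32)² + (-0.6772·88.04)²) = √(2046.698135 + 3554.626438) = 74.8420 km
S7: √((0.7733·111.32)² + (0.0412·88.04)²) = √(7410.413047 + 13.156928) = 86.1601 km
S8: √((-0.0686·111.32)² + (-0.6026·88.04)²) = √(58.316926 + 2814.610623) = 53.5997 km
Threshold 25 km: none within range.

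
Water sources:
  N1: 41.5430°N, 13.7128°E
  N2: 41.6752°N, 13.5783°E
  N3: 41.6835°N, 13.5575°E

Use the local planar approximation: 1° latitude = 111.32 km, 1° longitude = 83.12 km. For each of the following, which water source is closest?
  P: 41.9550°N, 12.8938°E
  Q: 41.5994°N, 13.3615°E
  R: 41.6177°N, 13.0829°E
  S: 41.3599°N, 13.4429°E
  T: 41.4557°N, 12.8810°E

P→N3; Q→N3; R→N3; S→N1; T→N3

P at 41.9550°N, 12.8938°E:
  N1: 82.0837 km
  N2: 64.8635 km
  N3: 62.9033 km
  → nearest: N3 (62.9033 km)
Q at 41.5994°N, 13.3615°E:
  N1: 29.8674 km
  N2: 19.8981 km
  N3: 18.7899 km
  → nearest: N3 (18.7899 km)
R at 41.6177°N, 13.0829°E:
  N1: 53.0135 km
  N2: 41.6722 km
  N3: 40.1230 km
  → nearest: N3 (40.1230 km)
S at 41.3599°N, 13.4429°E:
  N1: 30.3108 km
  N2: 36.8594 km
  N3: 37.2613 km
  → nearest: N1 (30.3108 km)
T at 41.4557°N, 12.8810°E:
  N1: 69.8189 km
  N2: 62.8997 km
  N3: 61.6843 km
  → nearest: N3 (61.6843 km)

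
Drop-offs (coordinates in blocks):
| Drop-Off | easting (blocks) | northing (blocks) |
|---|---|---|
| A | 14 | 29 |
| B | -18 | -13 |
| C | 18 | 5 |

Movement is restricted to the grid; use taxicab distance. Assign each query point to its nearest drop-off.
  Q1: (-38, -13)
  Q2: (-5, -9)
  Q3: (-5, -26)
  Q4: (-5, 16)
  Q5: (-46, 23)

Q1 at (-38, -13):
  A: |52| + |42| = 52 + 42 = 94 blocks
  B: |20| + |0| = 20 + 0 = 20 blocks
  C: |56| + |18| = 56 + 18 = 74 blocks
  → nearest: B (20 blocks)
Q2 at (-5, -9):
  A: |19| + |38| = 19 + 38 = 57 blocks
  B: |-13| + |-4| = 13 + 4 = 17 blocks
  C: |23| + |14| = 23 + 14 = 37 blocks
  → nearest: B (17 blocks)
Q3 at (-5, -26):
  A: |19| + |55| = 19 + 55 = 74 blocks
  B: |-13| + |13| = 13 + 13 = 26 blocks
  C: |23| + |31| = 23 + 31 = 54 blocks
  → nearest: B (26 blocks)
Q4 at (-5, 16):
  A: |19| + |13| = 19 + 13 = 32 blocks
  B: |-13| + |-29| = 13 + 29 = 42 blocks
  C: |23| + |-11| = 23 + 11 = 34 blocks
  → nearest: A (32 blocks)
Q5 at (-46, 23):
  A: |60| + |6| = 60 + 6 = 66 blocks
  B: |28| + |-36| = 28 + 36 = 64 blocks
  C: |64| + |-18| = 64 + 18 = 82 blocks
  → nearest: B (64 blocks)

Q1→B; Q2→B; Q3→B; Q4→A; Q5→B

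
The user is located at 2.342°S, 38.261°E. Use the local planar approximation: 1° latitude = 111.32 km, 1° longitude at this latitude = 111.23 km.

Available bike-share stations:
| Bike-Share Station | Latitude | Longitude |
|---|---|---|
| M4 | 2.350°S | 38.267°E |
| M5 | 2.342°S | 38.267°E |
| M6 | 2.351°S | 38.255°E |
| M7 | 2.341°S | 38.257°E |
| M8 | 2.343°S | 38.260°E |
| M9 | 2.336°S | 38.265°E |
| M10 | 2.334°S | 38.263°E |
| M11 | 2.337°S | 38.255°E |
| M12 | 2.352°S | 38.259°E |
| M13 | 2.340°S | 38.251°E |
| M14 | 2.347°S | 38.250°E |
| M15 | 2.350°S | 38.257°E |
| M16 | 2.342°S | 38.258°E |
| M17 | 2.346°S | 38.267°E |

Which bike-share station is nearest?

Distances from 2.342°S, 38.261°E:
M4: 1.113 km
M5: 0.667 km
M6: 1.204 km
M7: 0.459 km
M8: 0.157 km
M9: 0.803 km
M10: 0.918 km
M11: 0.869 km
M12: 1.135 km
M13: 1.134 km
M14: 1.344 km
M15: 0.996 km
M16: 0.334 km
M17: 0.802 km
Minimum: M8 at 0.157 km.

M8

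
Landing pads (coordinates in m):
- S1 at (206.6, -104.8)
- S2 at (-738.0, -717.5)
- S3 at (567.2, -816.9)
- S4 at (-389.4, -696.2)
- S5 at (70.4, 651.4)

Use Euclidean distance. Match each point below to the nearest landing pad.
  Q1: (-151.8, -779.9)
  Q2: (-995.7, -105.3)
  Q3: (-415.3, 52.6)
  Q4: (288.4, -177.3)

Q1→S4; Q2→S2; Q3→S1; Q4→S1

Q1 at (-151.8, -779.9):
  S1: √((358.4)² + (675.1)²) = √(128450.560 + 455760.010) = 764.3 m
  S2: √((-586.2)² + (62.4)²) = √(343630.440 + 3893.760) = 589.5 m
  S3: √((719.0)² + (-37.0)²) = √(516961.000 + 1369.000) = 720.0 m
  S4: √((-237.6)² + (83.7)²) = √(56453.760 + 7005.690) = 251.9 m
  S5: √((222.2)² + (1431.3)²) = √(49372.840 + 2048619.690) = 1448.4 m
  → nearest: S4 (251.9 m)
Q2 at (-995.7, -105.3):
  S1: √((1202.3)² + (0.5)²) = √(1445525.290 + 0.250) = 1202.3 m
  S2: √((257.7)² + (-612.2)²) = √(66409.290 + 374788.840) = 664.2 m
  S3: √((1562.9)² + (-711.6)²) = √(2442656.410 + 506374.560) = 1717.3 m
  S4: √((606.3)² + (-590.9)²) = √(367599.690 + 349162.810) = 846.6 m
  S5: √((1066.1)² + (756.7)²) = √(1136569.210 + 572594.890) = 1307.4 m
  → nearest: S2 (664.2 m)
Q3 at (-415.3, 52.6):
  S1: √((621.9)² + (-157.4)²) = √(386759.610 + 24774.760) = 641.5 m
  S2: √((-322.7)² + (-770.1)²) = √(104135.290 + 593054.010) = 835.0 m
  S3: √((982.5)² + (-869.5)²) = √(965306.250 + 756030.250) = 1312.0 m
  S4: √((25.9)² + (-748.8)²) = √(670.810 + 560701.440) = 749.2 m
  S5: √((485.7)² + (598.8)²) = √(235904.490 + 358561.440) = 771.0 m
  → nearest: S1 (641.5 m)
Q4 at (288.4, -177.3):
  S1: √((-81.8)² + (72.5)²) = √(6691.240 + 5256.250) = 109.3 m
  S2: √((-1026.4)² + (-540.2)²) = √(1053496.960 + 291816.040) = 1159.9 m
  S3: √((278.8)² + (-639.6)²) = √(77729.440 + 409088.160) = 697.7 m
  S4: √((-677.8)² + (-518.9)²) = √(459412.840 + 269257.210) = 853.6 m
  S5: √((-218.0)² + (828.7)²) = √(47524.000 + 686743.690) = 856.9 m
  → nearest: S1 (109.3 m)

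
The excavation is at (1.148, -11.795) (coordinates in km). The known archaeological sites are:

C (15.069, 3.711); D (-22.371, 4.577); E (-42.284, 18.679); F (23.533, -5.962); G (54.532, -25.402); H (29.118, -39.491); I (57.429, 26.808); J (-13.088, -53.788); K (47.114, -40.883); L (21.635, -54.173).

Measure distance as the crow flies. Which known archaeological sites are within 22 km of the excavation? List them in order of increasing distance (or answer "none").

C

Distances from (1.148, -11.795):
C: 20.838 km
D: 28.656 km
E: 53.057 km
F: 23.132 km
G: 55.091 km
H: 39.362 km
I: 68.248 km
J: 44.340 km
K: 54.397 km
L: 47.070 km
Threshold 22 km: C (20.838 km) is within range.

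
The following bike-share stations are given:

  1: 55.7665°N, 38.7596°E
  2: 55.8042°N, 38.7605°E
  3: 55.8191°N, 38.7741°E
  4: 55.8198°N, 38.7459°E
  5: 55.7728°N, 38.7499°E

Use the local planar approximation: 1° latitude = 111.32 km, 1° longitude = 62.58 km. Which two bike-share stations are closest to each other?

1 and 5

Pairwise distances:
1–5: 0.9275 km
3–4: 1.7665 km
2–3: 1.8643 km
2–4: 1.9623 km
2–5: 3.5578 km
1–2: 4.1971 km
4–5: 5.2380 km
3–5: 5.3720 km
1–3: 5.9253 km
1–4: 5.9950 km
Closest pair: 1–5 at 0.9275 km.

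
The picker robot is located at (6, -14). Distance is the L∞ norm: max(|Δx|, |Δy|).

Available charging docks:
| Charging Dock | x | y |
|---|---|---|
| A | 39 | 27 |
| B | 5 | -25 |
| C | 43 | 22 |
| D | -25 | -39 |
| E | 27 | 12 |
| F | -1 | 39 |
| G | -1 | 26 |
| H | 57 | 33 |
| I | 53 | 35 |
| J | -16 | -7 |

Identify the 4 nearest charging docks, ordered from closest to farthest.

B, J, E, D

Distances from (6, -14):
A: max(|33|, |41|) = 41
B: max(|-1|, |-11|) = 11
C: max(|37|, |36|) = 37
D: max(|-31|, |-25|) = 31
E: max(|21|, |26|) = 26
F: max(|-7|, |53|) = 53
G: max(|-7|, |40|) = 40
H: max(|51|, |47|) = 51
I: max(|47|, |49|) = 49
J: max(|-22|, |7|) = 22
Sorted: B (11) < J (22) < E (26) < D (31) < C (37) < G (40) < …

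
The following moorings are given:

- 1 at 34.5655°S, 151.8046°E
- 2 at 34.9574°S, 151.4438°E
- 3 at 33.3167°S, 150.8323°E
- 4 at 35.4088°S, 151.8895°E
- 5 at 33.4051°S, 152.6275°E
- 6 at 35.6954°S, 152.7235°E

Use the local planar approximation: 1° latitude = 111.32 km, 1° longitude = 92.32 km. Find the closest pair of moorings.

Pairwise distances:
1–2: 54.8885 km
1–3: 165.4778 km
1–4: 94.2028 km
1–5: 149.8594 km
1–6: 151.7147 km
2–3: 191.1685 km
2–4: 64.9471 km
2–5: 204.4566 km
2–6: 143.8986 km
3–4: 252.5170 km
3–5: 166.0248 km
3–6: 317.1766 km
4–5: 233.2255 km
4–6: 83.3432 km
5–6: 255.1102 km
Closest pair: 1–2 at 54.8885 km.

1 and 2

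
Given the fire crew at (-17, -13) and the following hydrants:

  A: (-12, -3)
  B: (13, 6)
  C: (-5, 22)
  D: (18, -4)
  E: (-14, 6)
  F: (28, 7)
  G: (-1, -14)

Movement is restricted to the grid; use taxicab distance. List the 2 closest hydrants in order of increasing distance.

Distances from (-17, -13):
A: |5| + |10| = 5 + 10 = 15
B: |30| + |19| = 30 + 19 = 49
C: |12| + |35| = 12 + 35 = 47
D: |35| + |9| = 35 + 9 = 44
E: |3| + |19| = 3 + 19 = 22
F: |45| + |20| = 45 + 20 = 65
G: |16| + |-1| = 16 + 1 = 17
Sorted: A (15) < G (17) < E (22) < D (44) < …

A, G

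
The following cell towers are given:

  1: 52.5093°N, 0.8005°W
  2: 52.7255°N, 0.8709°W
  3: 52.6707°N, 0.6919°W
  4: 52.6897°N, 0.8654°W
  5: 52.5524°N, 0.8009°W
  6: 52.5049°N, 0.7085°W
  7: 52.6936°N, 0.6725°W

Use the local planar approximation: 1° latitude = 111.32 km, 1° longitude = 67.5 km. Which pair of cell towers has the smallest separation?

Pairwise distances:
1–2: 24.5320 km
1–3: 19.4049 km
1–4: 20.5544 km
1–5: 4.7980 km
1–6: 6.2293 km
1–7: 22.2613 km
2–3: 13.5352 km
2–4: 4.0025 km
2–5: 19.8403 km
2–6: 26.8928 km
2–7: 13.8548 km
3–4: 11.9007 km
3–5: 15.0851 km
3–6: 18.4908 km
3–7: 2.8659 km
4–5: 15.8922 km
4–6: 23.1380 km
4–7: 13.0280 km
5–6: 8.1768 km
5–7: 17.9495 km
6–7: 21.1462 km
Closest pair: 3–7 at 2.8659 km.

3 and 7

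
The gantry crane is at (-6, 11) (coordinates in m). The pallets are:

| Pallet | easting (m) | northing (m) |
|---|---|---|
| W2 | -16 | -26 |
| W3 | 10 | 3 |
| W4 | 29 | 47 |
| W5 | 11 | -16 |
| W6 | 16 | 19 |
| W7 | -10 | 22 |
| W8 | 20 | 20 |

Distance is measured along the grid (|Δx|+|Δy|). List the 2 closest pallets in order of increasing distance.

W7, W3

Distances from (-6, 11):
W2: |-10| + |-37| = 10 + 37 = 47 m
W3: |16| + |-8| = 16 + 8 = 24 m
W4: |35| + |36| = 35 + 36 = 71 m
W5: |17| + |-27| = 17 + 27 = 44 m
W6: |22| + |8| = 22 + 8 = 30 m
W7: |-4| + |11| = 4 + 11 = 15 m
W8: |26| + |9| = 26 + 9 = 35 m
Sorted: W7 (15 m) < W3 (24 m) < W6 (30 m) < W8 (35 m) < …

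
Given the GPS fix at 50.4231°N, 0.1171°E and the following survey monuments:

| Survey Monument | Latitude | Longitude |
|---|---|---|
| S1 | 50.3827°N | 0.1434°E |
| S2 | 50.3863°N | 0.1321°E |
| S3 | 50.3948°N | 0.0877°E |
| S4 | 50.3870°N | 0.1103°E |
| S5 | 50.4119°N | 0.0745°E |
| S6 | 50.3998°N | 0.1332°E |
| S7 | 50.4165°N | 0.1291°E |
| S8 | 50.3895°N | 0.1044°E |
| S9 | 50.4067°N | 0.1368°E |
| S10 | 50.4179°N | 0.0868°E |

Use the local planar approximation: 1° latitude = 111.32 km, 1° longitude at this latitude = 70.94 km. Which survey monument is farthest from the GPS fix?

Distances from 50.4231°N, 0.1171°E:
S1: 4.8690 km
S2: 4.2325 km
S3: 3.7782 km
S4: 4.0475 km
S5: 3.2691 km
S6: 2.8341 km
S7: 1.1245 km
S8: 3.8473 km
S9: 2.2991 km
S10: 2.2261 km
Maximum: S1 at 4.8690 km.

S1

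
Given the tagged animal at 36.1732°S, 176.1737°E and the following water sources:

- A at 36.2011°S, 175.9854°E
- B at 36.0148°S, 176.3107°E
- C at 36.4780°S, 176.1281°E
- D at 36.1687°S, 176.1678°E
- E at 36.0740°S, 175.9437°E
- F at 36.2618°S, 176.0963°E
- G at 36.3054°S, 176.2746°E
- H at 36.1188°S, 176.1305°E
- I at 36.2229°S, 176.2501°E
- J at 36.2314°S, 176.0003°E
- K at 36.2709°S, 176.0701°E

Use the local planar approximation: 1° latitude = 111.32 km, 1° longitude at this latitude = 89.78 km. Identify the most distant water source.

C

Distances from 36.1732°S, 176.1737°E:
A: 17.1885 km
B: 21.4991 km
C: 34.1764 km
D: 0.7291 km
E: 23.4168 km
F: 12.0651 km
G: 17.2811 km
H: 7.1914 km
I: 8.8124 km
J: 16.8622 km
K: 14.3108 km
Maximum: C at 34.1764 km.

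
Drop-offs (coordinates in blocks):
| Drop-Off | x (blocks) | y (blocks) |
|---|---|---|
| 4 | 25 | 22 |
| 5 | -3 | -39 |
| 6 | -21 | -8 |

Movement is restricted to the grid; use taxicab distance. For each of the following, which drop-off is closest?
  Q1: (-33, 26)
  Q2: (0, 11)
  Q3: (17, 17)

Q1 at (-33, 26):
  4: |58| + |-4| = 58 + 4 = 62 blocks
  5: |30| + |-65| = 30 + 65 = 95 blocks
  6: |12| + |-34| = 12 + 34 = 46 blocks
  → nearest: 6 (46 blocks)
Q2 at (0, 11):
  4: |25| + |11| = 25 + 11 = 36 blocks
  5: |-3| + |-50| = 3 + 50 = 53 blocks
  6: |-21| + |-19| = 21 + 19 = 40 blocks
  → nearest: 4 (36 blocks)
Q3 at (17, 17):
  4: |8| + |5| = 8 + 5 = 13 blocks
  5: |-20| + |-56| = 20 + 56 = 76 blocks
  6: |-38| + |-25| = 38 + 25 = 63 blocks
  → nearest: 4 (13 blocks)

Q1→6; Q2→4; Q3→4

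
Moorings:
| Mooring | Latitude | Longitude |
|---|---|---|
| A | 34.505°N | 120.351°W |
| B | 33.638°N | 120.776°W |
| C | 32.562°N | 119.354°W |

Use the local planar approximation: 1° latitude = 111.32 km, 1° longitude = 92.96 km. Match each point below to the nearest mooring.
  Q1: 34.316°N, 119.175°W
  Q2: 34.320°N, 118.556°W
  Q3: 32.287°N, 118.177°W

Q1 at 34.316°N, 119.175°W:
  A: 111.327 km
  B: 166.873 km
  C: 195.963 km
  → nearest: A (111.327 km)
Q2 at 34.320°N, 118.556°W:
  A: 168.129 km
  B: 219.893 km
  C: 209.289 km
  → nearest: A (168.129 km)
Q3 at 32.287°N, 118.177°W:
  A: 319.070 km
  B: 284.588 km
  C: 113.616 km
  → nearest: C (113.616 km)

Q1→A; Q2→A; Q3→C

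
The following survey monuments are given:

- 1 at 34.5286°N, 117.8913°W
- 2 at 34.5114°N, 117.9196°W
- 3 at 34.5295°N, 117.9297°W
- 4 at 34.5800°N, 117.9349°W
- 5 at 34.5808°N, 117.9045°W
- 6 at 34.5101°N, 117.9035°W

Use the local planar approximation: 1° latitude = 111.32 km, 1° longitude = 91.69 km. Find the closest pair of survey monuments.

2 and 6

Pairwise distances:
1–2: √((-0.0172·111.32)² + (-0.0283·91.69)²) = √(3.666091 + 6.733127) = 3.2248 km
1–3: √((0.0009·111.32)² + (-0.0384·91.69)²) = √(0.010038 + 12.396709) = 3.5223 km
1–4: √((0.0514·111.32)² + (-0.0436·91.69)²) = √(32.739545 + 15.981477) = 6.9800 km
1–5: √((0.0522·111.32)² + (-0.0132·91.69)²) = √(33.766605 + 1.464845) = 5.9356 km
1–6: √((-0.0185·111.32)² + (-0.0122·91.69)²) = √(4.241211 + 1.251306) = 2.3436 km
2–3: √((0.0181·111.32)² + (-0.0101·91.69)²) = √(4.059790 + 0.857604) = 2.2175 km
2–4: √((0.0686·111.32)² + (-0.0153·91.69)²) = √(58.316926 + 1.968008) = 7.7643 km
2–5: √((0.0694·111.32)² + (0.0151·91.69)²) = √(59.685019 + 1.916893) = 7.8487 km
2–6: √((-0.0013·111.32)² + (0.0161·91.69)²) = √(0.020943 + 2.179193) = 1.4833 km
3–4: √((0.0505·111.32)² + (-0.0052·91.69)²) = √(31.603061 + 0.227327) = 5.6418 km
3–5: √((0.0513·111.32)² + (0.0252·91.69)²) = √(32.612277 + 5.338817) = 6.1604 km
3–6: √((-0.0194·111.32)² + (0.0262·91.69)²) = √(4.663907 + 5.770940) = 3.2303 km
4–5: √((0.0008·111.32)² + (0.0304·91.69)²) = √(0.007931 + 7.769465) = 2.7888 km
4–6: √((-0.0699·111.32)² + (0.0314·91.69)²) = √(60.548132 + 8.289021) = 8.2968 km
5–6: √((-0.0707·111.32)² + (0.0010·91.69)²) = √(61.942000 + 0.008407) = 7.8709 km
Closest pair: 2–6 at 1.4833 km.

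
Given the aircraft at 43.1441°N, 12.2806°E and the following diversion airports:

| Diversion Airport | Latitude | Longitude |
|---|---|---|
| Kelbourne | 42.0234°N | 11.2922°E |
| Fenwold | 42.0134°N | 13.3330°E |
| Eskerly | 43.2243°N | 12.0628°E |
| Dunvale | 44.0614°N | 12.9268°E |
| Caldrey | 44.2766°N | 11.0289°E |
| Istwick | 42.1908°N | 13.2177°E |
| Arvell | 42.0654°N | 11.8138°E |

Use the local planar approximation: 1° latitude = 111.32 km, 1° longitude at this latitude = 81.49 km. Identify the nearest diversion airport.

Distances from 43.1441°N, 12.2806°E:
Kelbourne: √((-1.1207·111.32)² + (-0.9884·81.49)²) = √(15564.140378 + 6487.451276) = 148.4978 km
Fenwold: √((-1.1307·111.32)² + (1.0524·81.49)²) = √(15843.137072 + 7354.790636) = 152.3087 km
Eskerly: √((0.0802·111.32)² + (-0.2178·81.49)²) = √(79.706756 + 315.010033) = 19.8675 km
Dunvale: √((0.9173·111.32)² + (0.6462·81.49)²) = √(10427.235503 + 2772.953220) = 114.8921 km
Caldrey: √((1.1325·111.32)² + (-1.2517·81.49)²) = √(15893.619686 + 10404.210733) = 162.1661 km
Istwick: √((-0.9533·111.32)² + (0.9371·81.49)²) = √(11261.742199 + 5831.503107) = 130.7411 km
Arvell: √((-1.0787·111.32)² + (-0.4668·81.49)²) = √(14419.418702 + 1447.005995) = 125.9620 km
Minimum: Eskerly at 19.8675 km.

Eskerly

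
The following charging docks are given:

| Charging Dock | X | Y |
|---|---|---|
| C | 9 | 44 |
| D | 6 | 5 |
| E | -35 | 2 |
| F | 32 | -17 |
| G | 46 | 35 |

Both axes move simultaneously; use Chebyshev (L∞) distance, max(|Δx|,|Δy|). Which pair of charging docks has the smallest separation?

D and F

Pairwise distances:
D–F: max(|26|, |-22|) = 26
C–G: max(|37|, |-9|) = 37
C–D: max(|-3|, |-39|) = 39
D–G: max(|40|, |30|) = 40
D–E: max(|-41|, |-3|) = 41
C–E: max(|-44|, |-42|) = 44
F–G: max(|14|, |52|) = 52
C–F: max(|23|, |-61|) = 61
E–F: max(|67|, |-19|) = 67
E–G: max(|81|, |33|) = 81
Closest pair: D–F at 26.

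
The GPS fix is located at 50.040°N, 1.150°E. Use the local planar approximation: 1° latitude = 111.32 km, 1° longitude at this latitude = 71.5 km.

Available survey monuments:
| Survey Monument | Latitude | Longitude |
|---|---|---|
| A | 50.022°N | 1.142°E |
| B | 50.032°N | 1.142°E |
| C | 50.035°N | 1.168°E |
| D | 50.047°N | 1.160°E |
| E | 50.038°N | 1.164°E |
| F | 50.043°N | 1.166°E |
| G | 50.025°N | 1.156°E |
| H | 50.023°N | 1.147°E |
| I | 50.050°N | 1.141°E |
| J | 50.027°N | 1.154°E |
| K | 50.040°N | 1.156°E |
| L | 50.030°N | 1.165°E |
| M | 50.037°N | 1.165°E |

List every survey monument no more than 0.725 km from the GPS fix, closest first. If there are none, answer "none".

Distances from 50.040°N, 1.150°E:
A: √((-0.018·111.32)² + (-0.008·71.5)²) = √(4.015054 + 0.327184) = 2.0838 km
B: √((-0.008·111.32)² + (-0.008·71.5)²) = √(0.793097 + 0.327184) = 1.0584 km
C: √((-0.005·111.32)² + (0.018·71.5)²) = √(0.309804 + 1.656369) = 1.4022 km
D: √((0.007·111.32)² + (0.010·71.5)²) = √(0.607215 + 0.511225) = 1.0576 km
E: √((-0.002·111.32)² + (0.014·71.5)²) = √(0.049569 + 1.002001) = 1.0255 km
F: √((0.003·111.32)² + (0.016·71.5)²) = √(0.111529 + 1.308736) = 1.1917 km
G: √((-0.015·111.32)² + (0.006·71.5)²) = √(2.788232 + 0.184041) = 1.7240 km
H: √((-0.017·111.32)² + (-0.003·71.5)²) = √(3.581329 + 0.046010) = 1.9046 km
I: √((0.010·111.32)² + (-0.009·71.5)²) = √(1.239214 + 0.414092) = 1.2858 km
J: √((-0.013·111.32)² + (0.004·71.5)²) = √(2.094272 + 0.081796) = 1.4752 km
K: √((0.000·111.32)² + (0.006·71.5)²) = √(0.000000 + 0.184041) = 0.4290 km
L: √((-0.010·111.32)² + (0.015·71.5)²) = √(1.239214 + 1.150256) = 1.5458 km
M: √((-0.003·111.32)² + (0.015·71.5)²) = √(0.111529 + 1.150256) = 1.1233 km
Threshold 0.725 km: K (0.4290 km) is within range.

K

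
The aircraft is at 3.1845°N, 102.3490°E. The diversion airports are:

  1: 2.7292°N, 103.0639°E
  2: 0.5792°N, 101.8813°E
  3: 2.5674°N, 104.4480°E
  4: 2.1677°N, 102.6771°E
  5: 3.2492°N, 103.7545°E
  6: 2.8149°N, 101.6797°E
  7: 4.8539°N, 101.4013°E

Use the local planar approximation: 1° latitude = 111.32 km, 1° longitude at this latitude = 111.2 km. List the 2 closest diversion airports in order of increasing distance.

6, 1

Distances from 3.1845°N, 102.3490°E:
1: √((-0.4553·111.32)² + (0.7149·111.2)²) = √(2568.867451 + 6319.753930) = 94.2795 km
2: √((-2.6053·111.32)² + (-0.4677·111.2)²) = √(84112.758164 + 2704.857028) = 294.6483 km
3: √((-0.6171·111.32)² + (2.0990·111.2)²) = √(4719.081612 + 54479.667917) = 243.3079 km
4: √((-1.0168·111.32)² + (0.3281·111.2)²) = √(12812.015943 + 1331.134793) = 118.9250 km
5: √((0.0647·111.32)² + (1.4055·111.2)²) = √(51.874623 + 24427.064231) = 156.4575 km
6: √((-0.3696·111.32)² + (-0.6693·111.2)²) = √(1692.818203 + 5539.253292) = 85.0416 km
7: √((1.6694·111.32)² + (-0.9477·111.2)²) = √(34535.616547 + 11105.838040) = 213.6386 km
Sorted: 6 (85.0416 km) < 1 (94.2795 km) < 4 (118.9250 km) < 5 (156.4575 km) < …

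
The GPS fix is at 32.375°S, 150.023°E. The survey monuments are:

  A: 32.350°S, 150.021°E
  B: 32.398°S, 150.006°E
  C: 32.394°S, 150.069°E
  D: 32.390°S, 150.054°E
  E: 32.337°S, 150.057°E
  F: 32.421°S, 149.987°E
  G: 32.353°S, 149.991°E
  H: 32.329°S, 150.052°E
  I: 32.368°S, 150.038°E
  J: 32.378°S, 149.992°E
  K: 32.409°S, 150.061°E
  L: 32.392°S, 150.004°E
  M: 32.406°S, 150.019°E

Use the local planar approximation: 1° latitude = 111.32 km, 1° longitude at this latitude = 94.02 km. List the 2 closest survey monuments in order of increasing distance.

I, L

Distances from 32.375°S, 150.023°E:
A: √((0.025·111.32)² + (-0.002·94.02)²) = √(7.74509 + 0.03536) = 2.789 km
B: √((-0.023·111.32)² + (-0.017·94.02)²) = √(6.55544 + 2.55469) = 3.018 km
C: √((-0.019·111.32)² + (0.046·94.02)²) = √(4.47356 + 18.70493) = 4.814 km
D: √((-0.015·111.32)² + (0.031·94.02)²) = √(2.78823 + 8.49501) = 3.359 km
E: √((0.038·111.32)² + (0.034·94.02)²) = √(17.89425 + 10.21876) = 5.302 km
F: √((-0.046·111.32)² + (-0.036·94.02)²) = √(26.22177 + 11.45633) = 6.138 km
G: √((0.022·111.32)² + (-0.032·94.02)²) = √(5.99780 + 9.05191) = 3.879 km
H: √((0.046·111.32)² + (0.029·94.02)²) = √(26.22177 + 7.43424) = 5.801 km
I: √((0.007·111.32)² + (0.015·94.02)²) = √(0.60721 + 1.98895) = 1.611 km
J: √((-0.003·111.32)² + (-0.031·94.02)²) = √(0.11153 + 8.49501) = 2.934 km
K: √((-0.034·111.32)² + (0.038·94.02)²) = √(14.32532 + 12.76461) = 5.205 km
L: √((-0.017·111.32)² + (-0.019·94.02)²) = √(3.58133 + 3.19115) = 2.602 km
M: √((-0.031·111.32)² + (-0.004·94.02)²) = √(11.90885 + 0.14144) = 3.471 km
Sorted: I (1.611 km) < L (2.602 km) < A (2.789 km) < J (2.934 km) < …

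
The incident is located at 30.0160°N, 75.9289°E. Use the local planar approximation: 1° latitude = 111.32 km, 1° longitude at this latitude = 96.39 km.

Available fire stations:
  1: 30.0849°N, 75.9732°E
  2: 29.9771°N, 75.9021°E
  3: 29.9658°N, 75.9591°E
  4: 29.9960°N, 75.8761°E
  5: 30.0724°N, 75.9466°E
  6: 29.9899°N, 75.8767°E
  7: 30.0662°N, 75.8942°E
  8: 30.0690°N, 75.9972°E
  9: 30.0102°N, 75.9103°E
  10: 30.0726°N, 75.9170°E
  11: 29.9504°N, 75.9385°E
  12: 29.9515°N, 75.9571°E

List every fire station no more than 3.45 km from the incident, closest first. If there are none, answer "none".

Distances from 30.0160°N, 75.9289°E:
1: √((0.0689·111.32)² + (0.0443·96.39)²) = √(58.828102 + 18.233558) = 8.7785 km
2: √((-0.0389·111.32)² + (-0.0268·96.39)²) = √(18.751914 + 6.673191) = 5.0423 km
3: √((-0.0502·111.32)² + (0.0302·96.39)²) = √(31.228695 + 8.473793) = 6.3010 km
4: √((-0.0200·111.32)² + (-0.0528·96.39)²) = √(4.956857 + 25.901911) = 5.5551 km
5: √((0.0564·111.32)² + (0.0177·96.39)²) = √(39.418909 + 2.910787) = 6.5061 km
6: √((-0.0261·111.32)² + (-0.0522·96.39)²) = √(8.441651 + 25.316576) = 5.8102 km
7: √((0.0502·111.32)² + (-0.0347·96.39)²) = √(31.228695 + 11.187239) = 6.5128 km
8: √((0.0530·111.32)² + (0.0683·96.39)²) = √(34.809528 + 43.341643) = 8.8403 km
9: √((-0.0058·111.32)² + (-0.0186·96.39)²) = √(0.416872 + 3.214325) = 1.9056 km
10: √((0.0566·111.32)² + (-0.0119·96.39)²) = √(39.698972 + 1.315703) = 6.4043 km
11: √((-0.0656·111.32)² + (0.0096·96.39)²) = √(53.327850 + 0.856262) = 7.3610 km
12: √((-0.0645·111.32)² + (0.0282·96.39)²) = √(51.554410 + 7.388600) = 7.6774 km
Threshold 3.45 km: 9 (1.9056 km) is within range.

9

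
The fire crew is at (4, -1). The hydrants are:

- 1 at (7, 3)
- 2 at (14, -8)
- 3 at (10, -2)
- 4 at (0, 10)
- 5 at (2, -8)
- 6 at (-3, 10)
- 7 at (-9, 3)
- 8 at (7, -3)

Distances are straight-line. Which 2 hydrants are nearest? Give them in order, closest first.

8, 1

Distances from (4, -1):
1: √((3)² + (4)²) = √(9.000 + 16.000) = 5.0
2: √((10)² + (-7)²) = √(100.000 + 49.000) = 12.2
3: √((6)² + (-1)²) = √(36.000 + 1.000) = 6.1
4: √((-4)² + (11)²) = √(16.000 + 121.000) = 11.7
5: √((-2)² + (-7)²) = √(4.000 + 49.000) = 7.3
6: √((-7)² + (11)²) = √(49.000 + 121.000) = 13.0
7: √((-13)² + (4)²) = √(169.000 + 16.000) = 13.6
8: √((3)² + (-2)²) = √(9.000 + 4.000) = 3.6
Sorted: 8 (3.6) < 1 (5.0) < 3 (6.1) < 5 (7.3) < …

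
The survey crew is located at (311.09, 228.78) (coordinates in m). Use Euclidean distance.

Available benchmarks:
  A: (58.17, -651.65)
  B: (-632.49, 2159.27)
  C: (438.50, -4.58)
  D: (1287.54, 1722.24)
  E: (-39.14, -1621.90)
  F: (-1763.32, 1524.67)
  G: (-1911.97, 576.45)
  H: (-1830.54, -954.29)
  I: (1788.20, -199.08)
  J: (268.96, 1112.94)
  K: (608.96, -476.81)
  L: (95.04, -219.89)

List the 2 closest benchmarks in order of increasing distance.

C, L

Distances from (311.09, 228.78):
A: 916.04 m
B: 2148.75 m
C: 265.88 m
D: 1784.34 m
E: 1883.53 m
F: 2445.92 m
G: 2250.08 m
H: 2446.68 m
I: 1537.83 m
J: 885.16 m
K: 765.89 m
L: 497.98 m
Sorted: C (265.88 m) < L (497.98 m) < K (765.89 m) < J (885.16 m) < …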